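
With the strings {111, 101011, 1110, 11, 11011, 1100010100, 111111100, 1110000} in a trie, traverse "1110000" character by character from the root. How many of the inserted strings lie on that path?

4

Walk "1110000" from the root; an end-of-word marker is hit whenever a stored word is a prefix of "1110000".
Prefixes of the query that are stored words: "11", "111", "1110", "1110000"
Count: 4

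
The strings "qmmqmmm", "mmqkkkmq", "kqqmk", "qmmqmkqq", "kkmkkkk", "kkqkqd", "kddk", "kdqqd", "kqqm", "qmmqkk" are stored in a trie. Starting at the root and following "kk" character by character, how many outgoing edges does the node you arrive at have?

2

Walk "kk" from the root, arriving at one node.
Characters that immediately follow "kk" among the stored strings: {m, q}.
That node has 2 child edges.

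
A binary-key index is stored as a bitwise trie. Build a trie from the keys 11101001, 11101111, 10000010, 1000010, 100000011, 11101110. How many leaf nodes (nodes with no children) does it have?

6

A leaf is a node with no children — equivalently, the end of a word that is not a proper prefix of any other stored word.
Those words: "100000011", "10000010", "1000010", "11101001", "11101110", "11101111"
Leaf count: 6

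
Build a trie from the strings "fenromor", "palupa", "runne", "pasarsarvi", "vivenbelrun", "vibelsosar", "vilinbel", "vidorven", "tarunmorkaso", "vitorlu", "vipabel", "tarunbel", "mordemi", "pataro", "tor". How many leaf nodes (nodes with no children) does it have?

A leaf is a node with no children — equivalently, the end of a word that is not a proper prefix of any other stored word.
Those words: "fenromor", "mordemi", "palupa", "pasarsarvi", "pataro", "runne", "tarunbel", "tarunmorkaso", "tor", "vibelsosar", "vidorven", "vilinbel", "vipabel", "vitorlu", "vivenbelrun"
Leaf count: 15

15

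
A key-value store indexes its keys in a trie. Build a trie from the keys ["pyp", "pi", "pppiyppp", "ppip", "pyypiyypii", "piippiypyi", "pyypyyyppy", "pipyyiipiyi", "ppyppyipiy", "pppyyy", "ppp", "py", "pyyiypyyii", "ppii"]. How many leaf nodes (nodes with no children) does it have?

11

Leaves are exactly the stored words that no other stored word extends.
Those words: "piippiypyi", "pipyyiipiyi", "ppii", "ppip", "pppiyppp", "pppyyy", "ppyppyipiy", "pyp", "pyyiypyyii", "pyypiyypii", "pyypyyyppy"
Leaf count: 11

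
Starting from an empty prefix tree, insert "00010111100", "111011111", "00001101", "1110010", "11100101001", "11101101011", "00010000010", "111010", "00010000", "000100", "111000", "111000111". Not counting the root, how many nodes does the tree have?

Trace insertions, counting only characters that open a new branch:
  "00010111100" → 11 new (0, 0, 0, 1, 0, 1, 1, 1, 1, 0, 0)
  "111011111" → 9 new (1, 1, 1, 0, 1, 1, 1, 1, 1)
  "00001101" → prefix "000" already present; 5 new (0, 1, 1, 0, 1)
  "1110010" → prefix "1110" already present; 3 new (0, 1, 0)
  "11100101001" → prefix "1110010" already present; 4 new (1, 0, 0, 1)
  "11101101011" → prefix "111011" already present; 5 new (0, 1, 0, 1, 1)
  "00010000010" → prefix "00010" already present; 6 new (0, 0, 0, 0, 1, 0)
  "111010" → prefix "11101" already present; 1 new (0)
  "00010000" → prefix "00010000" already present; 0 new (none)
  "000100" → prefix "000100" already present; 0 new (none)
  "111000" → prefix "11100" already present; 1 new (0)
  "111000111" → prefix "111000" already present; 3 new (1, 1, 1)
Total nodes = 11 + 9 + 5 + 3 + 4 + 5 + 6 + 1 + 0 + 0 + 1 + 3 = 48

48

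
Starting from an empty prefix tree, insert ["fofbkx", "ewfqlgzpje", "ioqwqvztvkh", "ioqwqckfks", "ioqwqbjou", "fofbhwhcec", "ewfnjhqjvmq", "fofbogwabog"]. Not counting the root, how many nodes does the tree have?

57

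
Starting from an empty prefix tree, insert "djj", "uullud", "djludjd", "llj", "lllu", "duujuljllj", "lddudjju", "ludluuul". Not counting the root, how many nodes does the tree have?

For each word, the new-node count is its length minus the longest prefix already in the trie:
  "djj" → 3 new (d, j, j)
  "uullud" → 6 new (u, u, l, l, u, d)
  "djludjd" → prefix "dj" already present; 5 new (l, u, d, j, d)
  "llj" → 3 new (l, l, j)
  "lllu" → prefix "ll" already present; 2 new (l, u)
  "duujuljllj" → prefix "d" already present; 9 new (u, u, j, u, l, j, l, l, j)
  "lddudjju" → prefix "l" already present; 7 new (d, d, u, d, j, j, u)
  "ludluuul" → prefix "l" already present; 7 new (u, d, l, u, u, u, l)
Total nodes = 3 + 6 + 5 + 3 + 2 + 9 + 7 + 7 = 42

42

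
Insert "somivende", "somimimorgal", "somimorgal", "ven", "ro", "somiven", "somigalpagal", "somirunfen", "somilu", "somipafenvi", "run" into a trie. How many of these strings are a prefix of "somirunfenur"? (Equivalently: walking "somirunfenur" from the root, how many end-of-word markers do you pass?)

1

Check each prefix of "somirunfenur" against the stored set — each match is an end-marker on the path.
Prefixes of the query that are stored words: "somirunfen"
Count: 1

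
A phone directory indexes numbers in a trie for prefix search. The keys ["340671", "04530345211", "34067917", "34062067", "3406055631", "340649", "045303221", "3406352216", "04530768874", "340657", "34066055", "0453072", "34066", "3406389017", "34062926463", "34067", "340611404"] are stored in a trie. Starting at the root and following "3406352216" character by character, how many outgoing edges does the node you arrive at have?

0

Follow the path "3406352216" to its node, then look at its outgoing edges.
No stored string extends past "3406352216".
That node has 0 child edges.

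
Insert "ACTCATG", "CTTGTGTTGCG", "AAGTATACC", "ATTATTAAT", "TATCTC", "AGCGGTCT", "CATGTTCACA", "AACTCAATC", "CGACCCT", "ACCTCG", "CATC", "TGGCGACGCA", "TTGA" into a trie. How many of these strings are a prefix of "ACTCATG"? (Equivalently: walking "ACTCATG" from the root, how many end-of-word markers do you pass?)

1

Walk "ACTCATG" from the root; an end-of-word marker is hit whenever a stored word is a prefix of "ACTCATG".
Prefixes of the query that are stored words: "ACTCATG"
Count: 1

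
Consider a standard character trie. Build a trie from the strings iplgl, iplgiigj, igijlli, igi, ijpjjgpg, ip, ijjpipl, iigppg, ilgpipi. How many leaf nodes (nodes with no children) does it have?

Leaves are exactly the stored words that no other stored word extends.
Those words: "igijlli", "iigppg", "ijjpipl", "ijpjjgpg", "ilgpipi", "iplgiigj", "iplgl"
Leaf count: 7

7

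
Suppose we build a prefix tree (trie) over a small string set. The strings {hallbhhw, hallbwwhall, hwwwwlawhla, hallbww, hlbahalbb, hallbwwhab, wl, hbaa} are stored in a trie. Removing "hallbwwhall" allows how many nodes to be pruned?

2

A node on "hallbwwhall"'s path can go only if nothing else ends at it or branches off below it.
The suffix "ll" (2 nodes) is used only by "hallbwwhall"; the node for "hallbwwha" still has the child "b", so pruning stops there.
Nodes removed: 2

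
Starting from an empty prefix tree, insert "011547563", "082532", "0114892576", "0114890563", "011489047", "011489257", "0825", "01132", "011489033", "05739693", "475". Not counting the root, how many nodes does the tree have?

For each word, the new-node count is its length minus the longest prefix already in the trie:
  "011547563" → 9 new (0, 1, 1, 5, 4, 7, 5, 6, 3)
  "082532" → prefix "0" already present; 5 new (8, 2, 5, 3, 2)
  "0114892576" → prefix "011" already present; 7 new (4, 8, 9, 2, 5, 7, 6)
  "0114890563" → prefix "011489" already present; 4 new (0, 5, 6, 3)
  "011489047" → prefix "0114890" already present; 2 new (4, 7)
  "011489257" → prefix "011489257" already present; 0 new (none)
  "0825" → prefix "0825" already present; 0 new (none)
  "01132" → prefix "011" already present; 2 new (3, 2)
  "011489033" → prefix "0114890" already present; 2 new (3, 3)
  "05739693" → prefix "0" already present; 7 new (5, 7, 3, 9, 6, 9, 3)
  "475" → 3 new (4, 7, 5)
Total nodes = 9 + 5 + 7 + 4 + 2 + 0 + 0 + 2 + 2 + 7 + 3 = 41

41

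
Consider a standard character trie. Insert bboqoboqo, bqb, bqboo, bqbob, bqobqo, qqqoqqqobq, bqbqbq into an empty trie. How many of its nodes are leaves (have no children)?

Leaves are exactly the stored words that no other stored word extends.
Those words: "bboqoboqo", "bqbob", "bqboo", "bqbqbq", "bqobqo", "qqqoqqqobq"
Leaf count: 6

6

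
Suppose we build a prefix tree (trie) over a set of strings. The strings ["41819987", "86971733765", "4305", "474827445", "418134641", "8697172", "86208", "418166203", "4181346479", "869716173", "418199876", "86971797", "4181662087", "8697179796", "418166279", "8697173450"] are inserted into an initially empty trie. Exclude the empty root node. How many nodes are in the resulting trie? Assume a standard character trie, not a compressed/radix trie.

Trace insertions, counting only characters that open a new branch:
  "41819987" → 8 new (4, 1, 8, 1, 9, 9, 8, 7)
  "86971733765" → 11 new (8, 6, 9, 7, 1, 7, 3, 3, 7, 6, 5)
  "4305" → prefix "4" already present; 3 new (3, 0, 5)
  "474827445" → prefix "4" already present; 8 new (7, 4, 8, 2, 7, 4, 4, 5)
  "418134641" → prefix "4181" already present; 5 new (3, 4, 6, 4, 1)
  "8697172" → prefix "869717" already present; 1 new (2)
  "86208" → prefix "86" already present; 3 new (2, 0, 8)
  "418166203" → prefix "4181" already present; 5 new (6, 6, 2, 0, 3)
  "4181346479" → prefix "41813464" already present; 2 new (7, 9)
  "869716173" → prefix "86971" already present; 4 new (6, 1, 7, 3)
  "418199876" → prefix "41819987" already present; 1 new (6)
  "86971797" → prefix "869717" already present; 2 new (9, 7)
  "4181662087" → prefix "41816620" already present; 2 new (8, 7)
  "8697179796" → prefix "86971797" already present; 2 new (9, 6)
  "418166279" → prefix "4181662" already present; 2 new (7, 9)
  "8697173450" → prefix "8697173" already present; 3 new (4, 5, 0)
Total nodes = 8 + 11 + 3 + 8 + 5 + 1 + 3 + 5 + 2 + 4 + 1 + 2 + 2 + 2 + 2 + 3 = 62

62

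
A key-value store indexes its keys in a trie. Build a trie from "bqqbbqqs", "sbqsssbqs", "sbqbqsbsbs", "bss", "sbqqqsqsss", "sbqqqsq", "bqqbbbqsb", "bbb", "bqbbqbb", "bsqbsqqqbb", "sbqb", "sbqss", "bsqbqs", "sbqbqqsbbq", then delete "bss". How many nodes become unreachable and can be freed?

A node on "bss"'s path can go only if nothing else ends at it or branches off below it.
The suffix "s" (1 node) is used only by "bss"; the node for "bs" still has the child "q", so pruning stops there.
Nodes removed: 1

1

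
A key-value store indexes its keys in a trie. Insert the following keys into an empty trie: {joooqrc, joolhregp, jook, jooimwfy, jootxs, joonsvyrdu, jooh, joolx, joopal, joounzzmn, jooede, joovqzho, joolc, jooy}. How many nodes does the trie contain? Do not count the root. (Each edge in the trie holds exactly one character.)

50

Count nodes per top-level branch (shared prefixes stored once):
  'j'-branch (jooede, jooh, jooimwfy, jook, joolc, joolhregp, joolx, joonsvyrdu, joooqrc, joopal, jootxs, joounzzmn, joovqzho, jooy): 50 nodes
Sum: 50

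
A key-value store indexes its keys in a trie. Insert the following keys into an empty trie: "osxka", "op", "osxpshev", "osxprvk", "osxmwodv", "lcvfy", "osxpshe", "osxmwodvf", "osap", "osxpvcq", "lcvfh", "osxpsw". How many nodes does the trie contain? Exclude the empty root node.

32

Insert word by word; a character creates a node only if that edge doesn't already exist:
  "osxka" → 5 new (o, s, x, k, a)
  "op" → prefix "o" already present; 1 new (p)
  "osxpshev" → prefix "osx" already present; 5 new (p, s, h, e, v)
  "osxprvk" → prefix "osxp" already present; 3 new (r, v, k)
  "osxmwodv" → prefix "osx" already present; 5 new (m, w, o, d, v)
  "lcvfy" → 5 new (l, c, v, f, y)
  "osxpshe" → prefix "osxpshe" already present; 0 new (none)
  "osxmwodvf" → prefix "osxmwodv" already present; 1 new (f)
  "osap" → prefix "os" already present; 2 new (a, p)
  "osxpvcq" → prefix "osxp" already present; 3 new (v, c, q)
  "lcvfh" → prefix "lcvf" already present; 1 new (h)
  "osxpsw" → prefix "osxps" already present; 1 new (w)
Total nodes = 5 + 1 + 5 + 3 + 5 + 5 + 0 + 1 + 2 + 3 + 1 + 1 = 32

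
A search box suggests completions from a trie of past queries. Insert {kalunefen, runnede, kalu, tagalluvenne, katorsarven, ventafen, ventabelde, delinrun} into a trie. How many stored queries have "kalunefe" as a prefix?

Filter for entries beginning with "kalunefe":
Words under "kalunefe": kalunefen
Count: 1

1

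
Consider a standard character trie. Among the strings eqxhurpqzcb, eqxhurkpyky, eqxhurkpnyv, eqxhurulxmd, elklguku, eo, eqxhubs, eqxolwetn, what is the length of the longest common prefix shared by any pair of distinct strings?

The deepest shared node is where two words last agree before diverging.
e.g. "eqxhurkpnyv" and "eqxhurkpyky" share the prefix "eqxhurkp" of length 8; no pair shares a longer one.
Longest shared-prefix length: 8

8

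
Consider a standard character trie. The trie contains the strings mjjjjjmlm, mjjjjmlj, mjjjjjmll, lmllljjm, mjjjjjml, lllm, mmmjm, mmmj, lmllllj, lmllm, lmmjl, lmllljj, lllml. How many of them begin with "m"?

Traverse to the node for "m", then collect every word in that subtree.
Matches: "mjjjjjml", "mjjjjjmll", "mjjjjjmlm", "mjjjjmlj", "mmmj", "mmmjm"
Count: 6

6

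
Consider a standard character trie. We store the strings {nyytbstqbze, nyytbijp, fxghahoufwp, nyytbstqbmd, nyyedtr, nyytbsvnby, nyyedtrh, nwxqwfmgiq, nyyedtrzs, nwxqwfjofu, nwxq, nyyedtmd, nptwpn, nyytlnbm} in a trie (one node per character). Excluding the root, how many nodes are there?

Trace insertions, counting only characters that open a new branch:
  "nyytbstqbze" → 11 new (n, y, y, t, b, s, t, q, b, z, e)
  "nyytbijp" → prefix "nyytb" already present; 3 new (i, j, p)
  "fxghahoufwp" → 11 new (f, x, g, h, a, h, o, u, f, w, p)
  "nyytbstqbmd" → prefix "nyytbstqb" already present; 2 new (m, d)
  "nyyedtr" → prefix "nyy" already present; 4 new (e, d, t, r)
  "nyytbsvnby" → prefix "nyytbs" already present; 4 new (v, n, b, y)
  "nyyedtrh" → prefix "nyyedtr" already present; 1 new (h)
  "nwxqwfmgiq" → prefix "n" already present; 9 new (w, x, q, w, f, m, g, i, q)
  "nyyedtrzs" → prefix "nyyedtr" already present; 2 new (z, s)
  "nwxqwfjofu" → prefix "nwxqwf" already present; 4 new (j, o, f, u)
  "nwxq" → prefix "nwxq" already present; 0 new (none)
  "nyyedtmd" → prefix "nyyedt" already present; 2 new (m, d)
  "nptwpn" → prefix "n" already present; 5 new (p, t, w, p, n)
  "nyytlnbm" → prefix "nyyt" already present; 4 new (l, n, b, m)
Total nodes = 11 + 3 + 11 + 2 + 4 + 4 + 1 + 9 + 2 + 4 + 0 + 2 + 5 + 4 = 62

62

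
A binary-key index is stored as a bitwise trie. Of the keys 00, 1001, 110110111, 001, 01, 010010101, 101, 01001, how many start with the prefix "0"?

5

Walk to "0"; the words in its subtree are exactly those with that prefix.
Words under "0": 00, 001, 01, 01001, 010010101
Count: 5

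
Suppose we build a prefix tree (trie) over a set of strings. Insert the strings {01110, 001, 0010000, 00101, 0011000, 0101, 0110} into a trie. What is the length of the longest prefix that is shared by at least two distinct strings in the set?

4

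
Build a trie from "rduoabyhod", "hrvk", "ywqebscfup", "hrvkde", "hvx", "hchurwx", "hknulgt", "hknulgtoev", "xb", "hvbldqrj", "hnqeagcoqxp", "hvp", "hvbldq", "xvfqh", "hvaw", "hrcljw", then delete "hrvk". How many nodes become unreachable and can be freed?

0

Walk "hrvk" from the leaf back toward the root, removing each node that no remaining word uses.
Every node on "hrvk" is still needed (e.g. by "hrvkde"), so nothing is freed.
Nodes removed: 0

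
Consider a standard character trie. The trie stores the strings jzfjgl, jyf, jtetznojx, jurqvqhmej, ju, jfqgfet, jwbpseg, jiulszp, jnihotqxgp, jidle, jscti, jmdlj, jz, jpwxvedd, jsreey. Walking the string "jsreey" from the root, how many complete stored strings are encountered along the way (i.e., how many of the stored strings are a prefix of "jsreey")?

Walk "jsreey" from the root; an end-of-word marker is hit whenever a stored word is a prefix of "jsreey".
Prefixes of the query that are stored words: "jsreey"
Count: 1

1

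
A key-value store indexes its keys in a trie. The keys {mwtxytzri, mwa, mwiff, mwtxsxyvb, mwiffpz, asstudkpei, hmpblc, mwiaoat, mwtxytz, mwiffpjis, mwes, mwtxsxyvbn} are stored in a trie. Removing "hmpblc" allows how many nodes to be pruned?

6

After clearing the end-marker at "hmpblc", prune upward until reaching a node still needed by another word.
No other word shares any prefix with "hmpblc", so all 6 of its nodes go.
Nodes removed: 6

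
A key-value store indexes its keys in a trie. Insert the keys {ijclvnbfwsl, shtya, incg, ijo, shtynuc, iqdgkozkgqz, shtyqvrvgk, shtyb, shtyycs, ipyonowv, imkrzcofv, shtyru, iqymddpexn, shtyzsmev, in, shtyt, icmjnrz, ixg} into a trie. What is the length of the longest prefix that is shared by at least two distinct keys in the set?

4

Look for the deepest trie node that still has at least two words in its subtree.
e.g. "shtya" and "shtyb" share the prefix "shty" of length 4; no pair shares a longer one.
Longest shared-prefix length: 4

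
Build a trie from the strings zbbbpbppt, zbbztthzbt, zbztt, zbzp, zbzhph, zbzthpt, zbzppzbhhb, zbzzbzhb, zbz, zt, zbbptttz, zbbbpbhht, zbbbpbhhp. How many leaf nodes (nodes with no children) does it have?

11

A leaf is a node with no children — equivalently, the end of a word that is not a proper prefix of any other stored word.
Those words: "zbbbpbhhp", "zbbbpbhht", "zbbbpbppt", "zbbptttz", "zbbztthzbt", "zbzhph", "zbzppzbhhb", "zbzthpt", "zbztt", "zbzzbzhb", "zt"
Leaf count: 11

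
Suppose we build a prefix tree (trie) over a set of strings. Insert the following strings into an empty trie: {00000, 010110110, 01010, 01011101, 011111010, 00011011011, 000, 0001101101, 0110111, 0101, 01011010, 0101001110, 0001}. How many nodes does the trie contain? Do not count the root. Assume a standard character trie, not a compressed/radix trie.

Count nodes per top-level branch (shared prefixes stored once):
  '0'-branch (000, 00000, 0001, 0001101101, 00011011011, 0101, 01010, 0101001110, 01011010, 010110110, 01011101, 0110111, 011111010): 42 nodes
Sum: 42

42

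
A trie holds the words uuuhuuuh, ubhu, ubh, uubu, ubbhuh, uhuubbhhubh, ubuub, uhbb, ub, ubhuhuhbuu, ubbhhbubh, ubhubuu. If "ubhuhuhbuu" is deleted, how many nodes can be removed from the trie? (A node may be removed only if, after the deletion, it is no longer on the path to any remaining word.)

A node on "ubhuhuhbuu"'s path can go only if nothing else ends at it or branches off below it.
The suffix "huhbuu" (6 nodes) is used only by "ubhuhuhbuu"; the node for "ubhu" still has the child "b", so pruning stops there.
Nodes removed: 6

6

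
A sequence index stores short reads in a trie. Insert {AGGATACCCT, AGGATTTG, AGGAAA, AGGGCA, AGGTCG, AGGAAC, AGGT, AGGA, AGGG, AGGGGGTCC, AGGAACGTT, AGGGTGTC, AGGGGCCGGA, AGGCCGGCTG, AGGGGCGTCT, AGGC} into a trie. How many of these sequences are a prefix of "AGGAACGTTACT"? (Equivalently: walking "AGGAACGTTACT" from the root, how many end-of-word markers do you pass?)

Check each prefix of "AGGAACGTTACT" against the stored set — each match is an end-marker on the path.
Prefixes of the query that are stored words: "AGGA", "AGGAAC", "AGGAACGTT"
Count: 3

3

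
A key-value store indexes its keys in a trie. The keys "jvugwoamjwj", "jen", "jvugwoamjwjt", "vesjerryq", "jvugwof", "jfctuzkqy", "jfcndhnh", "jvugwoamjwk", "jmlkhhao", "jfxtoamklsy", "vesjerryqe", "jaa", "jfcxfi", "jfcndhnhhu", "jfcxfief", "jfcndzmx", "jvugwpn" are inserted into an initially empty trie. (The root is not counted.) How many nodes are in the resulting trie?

69

Trace insertions, counting only characters that open a new branch:
  "jvugwoamjwj" → 11 new (j, v, u, g, w, o, a, m, j, w, j)
  "jen" → prefix "j" already present; 2 new (e, n)
  "jvugwoamjwjt" → prefix "jvugwoamjwj" already present; 1 new (t)
  "vesjerryq" → 9 new (v, e, s, j, e, r, r, y, q)
  "jvugwof" → prefix "jvugwo" already present; 1 new (f)
  "jfctuzkqy" → prefix "j" already present; 8 new (f, c, t, u, z, k, q, y)
  "jfcndhnh" → prefix "jfc" already present; 5 new (n, d, h, n, h)
  "jvugwoamjwk" → prefix "jvugwoamjw" already present; 1 new (k)
  "jmlkhhao" → prefix "j" already present; 7 new (m, l, k, h, h, a, o)
  "jfxtoamklsy" → prefix "jf" already present; 9 new (x, t, o, a, m, k, l, s, y)
  "vesjerryqe" → prefix "vesjerryq" already present; 1 new (e)
  "jaa" → prefix "j" already present; 2 new (a, a)
  "jfcxfi" → prefix "jfc" already present; 3 new (x, f, i)
  "jfcndhnhhu" → prefix "jfcndhnh" already present; 2 new (h, u)
  "jfcxfief" → prefix "jfcxfi" already present; 2 new (e, f)
  "jfcndzmx" → prefix "jfcnd" already present; 3 new (z, m, x)
  "jvugwpn" → prefix "jvugw" already present; 2 new (p, n)
Total nodes = 11 + 2 + 1 + 9 + 1 + 8 + 5 + 1 + 7 + 9 + 1 + 2 + 3 + 2 + 2 + 3 + 2 = 69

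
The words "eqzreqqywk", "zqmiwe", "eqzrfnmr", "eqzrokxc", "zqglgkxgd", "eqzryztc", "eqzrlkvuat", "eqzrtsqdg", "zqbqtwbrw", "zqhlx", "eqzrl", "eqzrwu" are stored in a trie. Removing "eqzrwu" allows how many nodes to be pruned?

2

After clearing the end-marker at "eqzrwu", prune upward until reaching a node still needed by another word.
The suffix "wu" (2 nodes) is used only by "eqzrwu"; the node for "eqzr" still has the child "e", so pruning stops there.
Nodes removed: 2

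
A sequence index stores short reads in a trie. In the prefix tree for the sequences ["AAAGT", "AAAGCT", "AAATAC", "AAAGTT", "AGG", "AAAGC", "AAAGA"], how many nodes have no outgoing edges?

Leaves are exactly the stored words that no other stored word extends.
Those words: "AAAGA", "AAAGCT", "AAAGTT", "AAATAC", "AGG"
Leaf count: 5

5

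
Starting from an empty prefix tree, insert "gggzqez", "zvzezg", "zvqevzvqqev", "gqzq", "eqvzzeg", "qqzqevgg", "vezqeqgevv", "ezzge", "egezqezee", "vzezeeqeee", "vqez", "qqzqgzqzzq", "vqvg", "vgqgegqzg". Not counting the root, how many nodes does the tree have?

90

Count nodes per top-level branch (shared prefixes stored once):
  'e'-branch (egezqezee, eqvzzeg, ezzge): 19 nodes
  'g'-branch (gggzqez, gqzq): 10 nodes
  'q'-branch (qqzqevgg, qqzqgzqzzq): 14 nodes
  'v'-branch (vezqeqgevv, vgqgegqzg, vqez, vqvg, vzezeeqeee): 32 nodes
  'z'-branch (zvqevzvqqev, zvzezg): 15 nodes
Sum: 90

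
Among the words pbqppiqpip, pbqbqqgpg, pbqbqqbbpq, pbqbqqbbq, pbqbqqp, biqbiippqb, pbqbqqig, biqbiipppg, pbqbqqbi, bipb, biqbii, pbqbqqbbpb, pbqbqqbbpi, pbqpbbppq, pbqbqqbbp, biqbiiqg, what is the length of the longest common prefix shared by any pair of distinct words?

Equivalently: take the maximum, over all pairs, of their longest common prefix length.
e.g. "pbqbqqbbp" and "pbqbqqbbpb" share the prefix "pbqbqqbbp" of length 9; no pair shares a longer one.
Longest shared-prefix length: 9

9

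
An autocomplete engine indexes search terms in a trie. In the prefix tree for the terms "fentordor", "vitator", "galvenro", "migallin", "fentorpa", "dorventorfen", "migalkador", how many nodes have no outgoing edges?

7

A leaf is a node with no children — equivalently, the end of a word that is not a proper prefix of any other stored word.
Those words: "dorventorfen", "fentordor", "fentorpa", "galvenro", "migalkador", "migallin", "vitator"
Leaf count: 7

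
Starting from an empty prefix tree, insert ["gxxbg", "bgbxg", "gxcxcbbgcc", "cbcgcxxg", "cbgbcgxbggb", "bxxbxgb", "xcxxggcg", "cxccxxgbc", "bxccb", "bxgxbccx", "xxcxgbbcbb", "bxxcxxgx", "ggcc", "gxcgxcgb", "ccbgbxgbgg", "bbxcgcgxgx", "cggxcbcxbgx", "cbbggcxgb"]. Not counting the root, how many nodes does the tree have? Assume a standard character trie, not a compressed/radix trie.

Count nodes per top-level branch (shared prefixes stored once):
  'b'-branch (bbxcgcgxgx, bgbxg, bxccb, bxgxbccx, bxxbxgb, bxxcxxgx): 34 nodes
  'c'-branch (cbbggcxgb, cbcgcxxg, cbgbcgxbggb, ccbgbxgbgg, cggxcbcxbgx, cxccxxgbc): 51 nodes
  'g'-branch (ggcc, gxcgxcgb, gxcxcbbgcc, gxxbg): 21 nodes
  'x'-branch (xcxxggcg, xxcxgbbcbb): 17 nodes
Sum: 123

123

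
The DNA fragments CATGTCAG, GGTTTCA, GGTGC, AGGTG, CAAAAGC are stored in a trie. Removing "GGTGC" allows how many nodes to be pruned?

2

A node on "GGTGC"'s path can go only if nothing else ends at it or branches off below it.
The suffix "GC" (2 nodes) is used only by "GGTGC"; the node for "GGT" still has the child "T", so pruning stops there.
Nodes removed: 2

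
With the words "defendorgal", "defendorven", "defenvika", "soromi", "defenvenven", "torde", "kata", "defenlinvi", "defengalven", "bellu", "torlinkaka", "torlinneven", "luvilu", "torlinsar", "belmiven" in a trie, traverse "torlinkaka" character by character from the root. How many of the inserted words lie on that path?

1

Check each prefix of "torlinkaka" against the stored set — each match is an end-marker on the path.
Prefixes of the query that are stored words: "torlinkaka"
Count: 1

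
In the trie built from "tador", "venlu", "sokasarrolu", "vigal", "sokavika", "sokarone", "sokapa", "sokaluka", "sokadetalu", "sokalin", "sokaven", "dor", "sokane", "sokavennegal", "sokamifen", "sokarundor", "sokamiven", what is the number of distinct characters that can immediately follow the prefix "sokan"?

The children of the "sokan" node are the distinct next characters among strings starting with "sokan".
Distinct next characters after "sokan": e.
That node has 1 child edge.

1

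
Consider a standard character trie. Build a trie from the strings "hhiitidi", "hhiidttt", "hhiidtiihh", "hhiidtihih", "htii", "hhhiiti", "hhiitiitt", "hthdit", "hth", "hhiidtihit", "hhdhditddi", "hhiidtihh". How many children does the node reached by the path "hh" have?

Follow the path "hh" to its node, then look at its outgoing edges.
Distinct next characters after "hh": d, h, i.
That node has 3 child edges.

3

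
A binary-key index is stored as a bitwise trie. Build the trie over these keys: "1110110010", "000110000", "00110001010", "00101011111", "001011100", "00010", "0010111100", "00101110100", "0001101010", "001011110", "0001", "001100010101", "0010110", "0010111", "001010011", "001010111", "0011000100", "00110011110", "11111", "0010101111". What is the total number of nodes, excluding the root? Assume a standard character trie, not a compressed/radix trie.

For each word, the new-node count is its length minus the longest prefix already in the trie:
  "1110110010" → 10 new (1, 1, 1, 0, 1, 1, 0, 0, 1, 0)
  "000110000" → 9 new (0, 0, 0, 1, 1, 0, 0, 0, 0)
  "00110001010" → prefix "00" already present; 9 new (1, 1, 0, 0, 0, 1, 0, 1, 0)
  "00101011111" → prefix "001" already present; 8 new (0, 1, 0, 1, 1, 1, 1, 1)
  "001011100" → prefix "00101" already present; 4 new (1, 1, 0, 0)
  "00010" → prefix "0001" already present; 1 new (0)
  "0010111100" → prefix "0010111" already present; 3 new (1, 0, 0)
  "00101110100" → prefix "00101110" already present; 3 new (1, 0, 0)
  "0001101010" → prefix "000110" already present; 4 new (1, 0, 1, 0)
  "001011110" → prefix "001011110" already present; 0 new (none)
  "0001" → prefix "0001" already present; 0 new (none)
  "001100010101" → prefix "00110001010" already present; 1 new (1)
  "0010110" → prefix "001011" already present; 1 new (0)
  "0010111" → prefix "0010111" already present; 0 new (none)
  "001010011" → prefix "001010" already present; 3 new (0, 1, 1)
  "001010111" → prefix "001010111" already present; 0 new (none)
  "0011000100" → prefix "001100010" already present; 1 new (0)
  "00110011110" → prefix "001100" already present; 5 new (1, 1, 1, 1, 0)
  "11111" → prefix "111" already present; 2 new (1, 1)
  "0010101111" → prefix "0010101111" already present; 0 new (none)
Total nodes = 10 + 9 + 9 + 8 + 4 + 1 + 3 + 3 + 4 + 0 + 0 + 1 + 1 + 0 + 3 + 0 + 1 + 5 + 2 + 0 = 64

64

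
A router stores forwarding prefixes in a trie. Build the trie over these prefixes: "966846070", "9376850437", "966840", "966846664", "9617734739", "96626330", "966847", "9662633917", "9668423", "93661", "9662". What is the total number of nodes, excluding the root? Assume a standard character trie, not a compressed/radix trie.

44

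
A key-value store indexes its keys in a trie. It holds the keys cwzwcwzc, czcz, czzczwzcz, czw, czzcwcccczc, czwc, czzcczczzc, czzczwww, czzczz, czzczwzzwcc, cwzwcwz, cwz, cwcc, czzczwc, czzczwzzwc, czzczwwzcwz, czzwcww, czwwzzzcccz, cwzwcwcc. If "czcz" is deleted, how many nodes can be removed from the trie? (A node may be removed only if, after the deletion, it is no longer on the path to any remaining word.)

2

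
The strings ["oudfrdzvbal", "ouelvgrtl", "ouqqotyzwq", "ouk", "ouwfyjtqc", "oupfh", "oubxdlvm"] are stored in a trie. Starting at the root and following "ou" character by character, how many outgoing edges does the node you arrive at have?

7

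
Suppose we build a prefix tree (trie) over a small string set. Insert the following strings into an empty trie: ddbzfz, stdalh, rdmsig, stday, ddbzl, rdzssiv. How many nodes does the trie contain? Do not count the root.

25

Trie structure (* marks end of a word):
(root)
├─ d
│  └─ d
│     └─ b
│        └─ z
│           ├─ f
│           │  └─ z *
│           └─ l *
├─ r
│  └─ d
│     ├─ m
│     │  └─ s
│     │     └─ i
│     │        └─ g *
│     └─ z
│        └─ s
│           └─ s
│              └─ i
│                 └─ v *
└─ s
   └─ t
      └─ d
         └─ a
            ├─ l
            │  └─ h *
            └─ y *
Counting every labelled node above: 25.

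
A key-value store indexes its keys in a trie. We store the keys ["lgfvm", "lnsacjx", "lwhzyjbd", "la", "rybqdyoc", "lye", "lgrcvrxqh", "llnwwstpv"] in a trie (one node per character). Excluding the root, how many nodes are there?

44

Insert word by word; a character creates a node only if that edge doesn't already exist:
  "lgfvm" → 5 new (l, g, f, v, m)
  "lnsacjx" → prefix "l" already present; 6 new (n, s, a, c, j, x)
  "lwhzyjbd" → prefix "l" already present; 7 new (w, h, z, y, j, b, d)
  "la" → prefix "l" already present; 1 new (a)
  "rybqdyoc" → 8 new (r, y, b, q, d, y, o, c)
  "lye" → prefix "l" already present; 2 new (y, e)
  "lgrcvrxqh" → prefix "lg" already present; 7 new (r, c, v, r, x, q, h)
  "llnwwstpv" → prefix "l" already present; 8 new (l, n, w, w, s, t, p, v)
Total nodes = 5 + 6 + 7 + 1 + 8 + 2 + 7 + 8 = 44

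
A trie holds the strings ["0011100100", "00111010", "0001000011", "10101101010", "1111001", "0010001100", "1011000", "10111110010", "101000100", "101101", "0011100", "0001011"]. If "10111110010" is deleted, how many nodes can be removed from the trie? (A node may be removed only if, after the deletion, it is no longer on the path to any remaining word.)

Walk "10111110010" from the leaf back toward the root, removing each node that no remaining word uses.
The suffix "1110010" (7 nodes) is used only by "10111110010"; the node for "1011" still has the child "0", so pruning stops there.
Nodes removed: 7

7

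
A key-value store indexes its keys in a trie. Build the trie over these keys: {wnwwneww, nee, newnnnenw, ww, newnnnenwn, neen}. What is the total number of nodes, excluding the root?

21

Trie structure (* marks end of a word):
(root)
├─ n
│  └─ e
│     ├─ e *
│     │  └─ n *
│     └─ w
│        └─ n
│           └─ n
│              └─ n
│                 └─ e
│                    └─ n
│                       └─ w *
│                          └─ n *
└─ w
   ├─ n
   │  └─ w
   │     └─ w
   │        └─ n
   │           └─ e
   │              └─ w
   │                 └─ w *
   └─ w *
Counting every labelled node above: 21.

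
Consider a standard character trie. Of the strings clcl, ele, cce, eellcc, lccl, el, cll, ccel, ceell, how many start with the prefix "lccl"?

1

Traverse to the node for "lccl", then collect every word in that subtree.
Words under "lccl": lccl
Count: 1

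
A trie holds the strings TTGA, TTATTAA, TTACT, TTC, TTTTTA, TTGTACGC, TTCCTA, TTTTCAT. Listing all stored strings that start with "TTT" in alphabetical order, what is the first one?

TTTTCAT

DFS of the "TTT" subtree visits, in order: "TTTTCAT", "TTTTTA"
The 1st is TTTTCAT.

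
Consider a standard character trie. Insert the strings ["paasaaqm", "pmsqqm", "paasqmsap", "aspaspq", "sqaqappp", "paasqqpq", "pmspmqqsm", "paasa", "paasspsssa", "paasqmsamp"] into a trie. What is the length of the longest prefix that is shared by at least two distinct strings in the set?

Equivalently: take the maximum, over all pairs, of their longest common prefix length.
e.g. "paasqmsamp" and "paasqmsap" share the prefix "paasqmsa" of length 8; no pair shares a longer one.
Longest shared-prefix length: 8

8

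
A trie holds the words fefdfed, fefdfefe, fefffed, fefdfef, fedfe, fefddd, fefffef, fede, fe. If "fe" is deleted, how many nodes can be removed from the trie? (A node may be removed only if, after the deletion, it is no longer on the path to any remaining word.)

Walk "fe" from the leaf back toward the root, removing each node that no remaining word uses.
Every node on "fe" is still needed (e.g. by "fefdfed"), so nothing is freed.
Nodes removed: 0

0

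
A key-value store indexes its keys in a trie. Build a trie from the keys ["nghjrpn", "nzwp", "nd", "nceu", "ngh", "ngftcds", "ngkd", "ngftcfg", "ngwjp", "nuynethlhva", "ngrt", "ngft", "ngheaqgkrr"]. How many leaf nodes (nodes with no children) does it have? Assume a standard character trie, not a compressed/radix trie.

11

Leaves are exactly the stored words that no other stored word extends.
Those words: "nceu", "nd", "ngftcds", "ngftcfg", "ngheaqgkrr", "nghjrpn", "ngkd", "ngrt", "ngwjp", "nuynethlhva", "nzwp"
Leaf count: 11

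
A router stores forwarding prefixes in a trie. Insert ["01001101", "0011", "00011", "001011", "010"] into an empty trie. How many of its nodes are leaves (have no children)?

4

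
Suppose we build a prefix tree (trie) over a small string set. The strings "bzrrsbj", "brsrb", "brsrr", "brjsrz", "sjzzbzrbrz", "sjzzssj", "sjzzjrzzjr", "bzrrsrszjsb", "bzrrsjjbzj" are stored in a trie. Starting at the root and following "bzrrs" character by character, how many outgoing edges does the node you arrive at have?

The children of the "bzrrs" node are the distinct next characters among strings starting with "bzrrs".
Distinct next characters after "bzrrs": b, j, r.
That node has 3 child edges.

3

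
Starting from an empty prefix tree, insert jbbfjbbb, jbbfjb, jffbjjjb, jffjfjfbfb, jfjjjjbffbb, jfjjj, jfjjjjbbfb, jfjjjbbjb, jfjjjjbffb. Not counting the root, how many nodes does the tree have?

For each word, the new-node count is its length minus the longest prefix already in the trie:
  "jbbfjbbb" → 8 new (j, b, b, f, j, b, b, b)
  "jbbfjb" → prefix "jbbfjb" already present; 0 new (none)
  "jffbjjjb" → prefix "j" already present; 7 new (f, f, b, j, j, j, b)
  "jffjfjfbfb" → prefix "jff" already present; 7 new (j, f, j, f, b, f, b)
  "jfjjjjbffbb" → prefix "jf" already present; 9 new (j, j, j, j, b, f, f, b, b)
  "jfjjj" → prefix "jfjjj" already present; 0 new (none)
  "jfjjjjbbfb" → prefix "jfjjjjb" already present; 3 new (b, f, b)
  "jfjjjbbjb" → prefix "jfjjj" already present; 4 new (b, b, j, b)
  "jfjjjjbffb" → prefix "jfjjjjbffb" already present; 0 new (none)
Total nodes = 8 + 0 + 7 + 7 + 9 + 0 + 3 + 4 + 0 = 38

38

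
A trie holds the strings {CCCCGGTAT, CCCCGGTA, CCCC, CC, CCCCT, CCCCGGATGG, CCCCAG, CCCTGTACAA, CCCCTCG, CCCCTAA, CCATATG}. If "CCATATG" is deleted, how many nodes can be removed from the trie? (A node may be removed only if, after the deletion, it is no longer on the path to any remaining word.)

5

A node on "CCATATG"'s path can go only if nothing else ends at it or branches off below it.
The suffix "ATATG" (5 nodes) is used only by "CCATATG"; the node for "CC" still has the child "C", so pruning stops there.
Nodes removed: 5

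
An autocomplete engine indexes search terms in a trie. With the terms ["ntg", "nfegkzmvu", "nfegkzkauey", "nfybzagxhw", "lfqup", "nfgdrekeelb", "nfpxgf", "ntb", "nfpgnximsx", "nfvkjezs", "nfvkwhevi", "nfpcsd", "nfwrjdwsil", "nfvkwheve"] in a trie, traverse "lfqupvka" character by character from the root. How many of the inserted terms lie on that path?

Check each prefix of "lfqupvka" against the stored set — each match is an end-marker on the path.
Prefixes of the query that are stored words: "lfqup"
Count: 1

1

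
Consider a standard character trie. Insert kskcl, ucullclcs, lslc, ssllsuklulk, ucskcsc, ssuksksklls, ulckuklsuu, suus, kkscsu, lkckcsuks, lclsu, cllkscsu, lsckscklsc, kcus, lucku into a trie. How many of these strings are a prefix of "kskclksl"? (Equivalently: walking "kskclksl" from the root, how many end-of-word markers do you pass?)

Walk "kskclksl" from the root; an end-of-word marker is hit whenever a stored word is a prefix of "kskclksl".
Prefixes of the query that are stored words: "kskcl"
Count: 1

1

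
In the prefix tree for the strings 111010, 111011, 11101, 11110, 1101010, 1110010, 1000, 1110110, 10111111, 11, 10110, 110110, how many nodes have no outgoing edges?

A leaf is a node with no children — equivalently, the end of a word that is not a proper prefix of any other stored word.
Those words: "1000", "10110", "10111111", "1101010", "110110", "1110010", "111010", "1110110", "11110"
Leaf count: 9

9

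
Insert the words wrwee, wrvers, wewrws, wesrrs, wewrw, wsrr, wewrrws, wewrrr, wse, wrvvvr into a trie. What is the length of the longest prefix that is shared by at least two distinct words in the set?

5

Equivalently: take the maximum, over all pairs, of their longest common prefix length.
"wewrrr" and "wewrrws" agree on "wewrr" (5 characters) before diverging; nothing deeper is shared.
Longest shared-prefix length: 5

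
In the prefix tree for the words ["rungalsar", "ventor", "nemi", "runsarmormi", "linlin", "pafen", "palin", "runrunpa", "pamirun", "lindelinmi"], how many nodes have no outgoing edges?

10

Leaves are exactly the stored words that no other stored word extends.
Those words: "lindelinmi", "linlin", "nemi", "pafen", "palin", "pamirun", "rungalsar", "runrunpa", "runsarmormi", "ventor"
Leaf count: 10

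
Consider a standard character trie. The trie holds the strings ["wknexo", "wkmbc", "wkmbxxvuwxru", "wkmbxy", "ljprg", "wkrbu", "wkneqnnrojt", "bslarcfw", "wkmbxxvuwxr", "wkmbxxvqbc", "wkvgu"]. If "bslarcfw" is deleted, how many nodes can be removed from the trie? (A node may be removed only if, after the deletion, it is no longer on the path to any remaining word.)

After clearing the end-marker at "bslarcfw", prune upward until reaching a node still needed by another word.
No other word shares any prefix with "bslarcfw", so all 8 of its nodes go.
Nodes removed: 8

8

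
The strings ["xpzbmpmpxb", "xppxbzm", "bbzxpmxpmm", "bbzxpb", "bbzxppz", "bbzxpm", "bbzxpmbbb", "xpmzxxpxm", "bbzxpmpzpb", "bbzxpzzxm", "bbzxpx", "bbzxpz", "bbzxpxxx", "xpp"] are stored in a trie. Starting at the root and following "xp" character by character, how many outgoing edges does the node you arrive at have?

3

Follow the path "xp" to its node, then look at its outgoing edges.
Characters that immediately follow "xp" among the stored strings: {m, p, z}.
That node has 3 child edges.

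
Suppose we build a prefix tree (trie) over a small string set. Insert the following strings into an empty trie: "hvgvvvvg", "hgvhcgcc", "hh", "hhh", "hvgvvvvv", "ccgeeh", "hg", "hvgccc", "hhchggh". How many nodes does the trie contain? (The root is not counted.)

For each word, the new-node count is its length minus the longest prefix already in the trie:
  "hvgvvvvg" → 8 new (h, v, g, v, v, v, v, g)
  "hgvhcgcc" → prefix "h" already present; 7 new (g, v, h, c, g, c, c)
  "hh" → prefix "h" already present; 1 new (h)
  "hhh" → prefix "hh" already present; 1 new (h)
  "hvgvvvvv" → prefix "hvgvvvv" already present; 1 new (v)
  "ccgeeh" → 6 new (c, c, g, e, e, h)
  "hg" → prefix "hg" already present; 0 new (none)
  "hvgccc" → prefix "hvg" already present; 3 new (c, c, c)
  "hhchggh" → prefix "hh" already present; 5 new (c, h, g, g, h)
Total nodes = 8 + 7 + 1 + 1 + 1 + 6 + 0 + 3 + 5 = 32

32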